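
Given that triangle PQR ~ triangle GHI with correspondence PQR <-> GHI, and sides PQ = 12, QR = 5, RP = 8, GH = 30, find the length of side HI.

k = 30/12 = 5/2. HI = 5/2 * 5 = 25/2.

25/2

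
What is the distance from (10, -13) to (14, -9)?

d = sqrt((14 - 10)^2 + (-9 - -13)^2)
d = sqrt(4^2 + 4^2)
d = sqrt(16 + 16)
d = sqrt(32) = 4*sqrt(2)

4*sqrt(2)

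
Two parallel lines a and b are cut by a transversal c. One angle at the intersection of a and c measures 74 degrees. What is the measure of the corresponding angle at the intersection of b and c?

Corresponding angles are equal: 74 degrees.

74 degrees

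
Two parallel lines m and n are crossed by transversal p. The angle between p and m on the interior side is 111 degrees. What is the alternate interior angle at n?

Alternate interior angles formed by parallel lines and a transversal are equal.
The given angle is 111 degrees.
The alternate interior angle = 111 degrees.

111 degrees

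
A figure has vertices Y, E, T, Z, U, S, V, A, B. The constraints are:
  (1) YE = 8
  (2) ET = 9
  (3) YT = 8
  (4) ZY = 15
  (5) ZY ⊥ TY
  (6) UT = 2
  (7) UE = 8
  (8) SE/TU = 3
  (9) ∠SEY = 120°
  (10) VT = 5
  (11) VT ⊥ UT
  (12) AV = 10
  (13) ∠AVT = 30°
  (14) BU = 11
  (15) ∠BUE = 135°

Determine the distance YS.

From the given relations: SE = 3·TU = 3·2 = 6.
Step 1: By the law of cosines on triangle YES: YS² = 8² + 6² − 2·8·6·cos(120°) = 148, so YS = 2·√37.

Therefore, the length of YS = 2·√37.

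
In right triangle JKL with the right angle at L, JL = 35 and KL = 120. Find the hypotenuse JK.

By the Pythagorean theorem: JK^2 = JL^2 + KL^2
JK^2 = 35^2 + 120^2 = 1225 + 14400 = 15625
JK = sqrt(15625) = 125

125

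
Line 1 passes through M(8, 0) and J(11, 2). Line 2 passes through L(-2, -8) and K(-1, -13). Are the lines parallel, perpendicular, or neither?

Slope of line 1: m1 = (2 - 0)/(11 - 8) = 2/3 = 2/3
Slope of line 2: m2 = (-13 - -8)/(-1 - -2) = -5/1 = -5
For parallel lines we need equal slopes: 2/3 != -5.
For perpendicular lines we need m1*m2 = -1: (2/3)(-5) = -10/3 != -1.
Since neither condition holds, the lines are neither parallel nor perpendicular.

Neither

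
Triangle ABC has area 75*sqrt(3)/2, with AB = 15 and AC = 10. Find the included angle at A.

sin(C) = 2 * 75*sqrt(3)/2 / (15 * 10) = sqrt(3)/2, so C = arcsin(sqrt(3)/2) = 60°.
Since sin(180° - C) = sin(C), the obtuse angle 120° gives the same area, so C = 60° or C = 120°.

60° or 120°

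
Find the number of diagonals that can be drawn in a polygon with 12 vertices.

The number of diagonals in an n-gon is n(n - 3)/2.
For n = 12: 12(12 - 3)/2 = 12 × 9 / 2 = 54.

54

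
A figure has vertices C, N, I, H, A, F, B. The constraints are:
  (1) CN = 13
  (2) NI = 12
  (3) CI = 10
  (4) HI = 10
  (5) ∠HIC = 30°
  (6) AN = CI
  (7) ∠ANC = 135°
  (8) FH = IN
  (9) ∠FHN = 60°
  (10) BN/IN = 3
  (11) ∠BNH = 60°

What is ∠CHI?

Step 1: By the law of cosines on triangle HIC: HC² = 10² + 10² − 2·10·10·cos(30°) = 26.79, so HC ≈ 5.18.
Step 2: By the inverse law of cosines on triangle CHI: cos(∠CHI) = (5.18² + 10² − 10²) / (2·5.18·10) = 26.79/103.53 = 0.2588, so ∠CHI = 75°.

Therefore, the measure of angle ∠CHI = 75°.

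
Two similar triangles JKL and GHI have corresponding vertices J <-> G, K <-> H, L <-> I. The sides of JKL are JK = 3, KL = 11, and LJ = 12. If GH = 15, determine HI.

k = 15/3 = 5. HI = 5 * 11 = 55.

55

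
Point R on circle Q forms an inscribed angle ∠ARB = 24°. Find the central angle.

By the inscribed angle theorem, the central angle is twice the inscribed angle.
Central angle = 2 × 24° = 48°

48°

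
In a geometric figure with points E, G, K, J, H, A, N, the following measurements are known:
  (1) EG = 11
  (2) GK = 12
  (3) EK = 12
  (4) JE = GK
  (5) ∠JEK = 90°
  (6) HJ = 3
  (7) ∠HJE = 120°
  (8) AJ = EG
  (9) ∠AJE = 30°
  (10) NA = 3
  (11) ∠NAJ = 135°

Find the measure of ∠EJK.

From the given relations: JE = GK = 12.
Step 1: By the law of cosines on triangle JEK: JK² = 12² + 12² − 2·12·12·cos(90°) = 288, so JK = 12·√2.
Step 2: By the inverse law of cosines on triangle EJK: cos(∠EJK) = (12² + (12·√2)² − 12²) / (2·12·12·√2) = 288/407.29 = 0.7071, so ∠EJK = 45°.

Therefore, the measure of angle ∠EJK = 45°.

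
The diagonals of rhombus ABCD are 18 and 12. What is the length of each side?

The diagonals of a rhombus bisect each other at right angles.
Half-diagonals: 18/2 = 9 and 12/2 = 6
side = sqrt(9^2 + 6^2)
side = sqrt(81 + 36)
side = sqrt(117) = 3*sqrt(13)

3*sqrt(13)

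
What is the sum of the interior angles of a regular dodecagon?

The sum of interior angles of an n-sided polygon is (n - 2) * 180.
For n = 12: (12 - 2) * 180 = 10 * 180 = 1800 degrees.

1800 degrees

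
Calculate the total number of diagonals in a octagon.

Each of the 8 vertices connects to 5 non-adjacent vertices via diagonals.
Total connections = 8 × 5 = 40, but each diagonal is counted twice.
Number of diagonals = 40 / 2 = 20.

20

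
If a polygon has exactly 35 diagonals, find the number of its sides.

Using d = n(n - 3)/2, we solve 35 = n(n - 3)/2.
So n(n - 3) = 70.
Testing n = 10: 10 * 7 = 70 = 70. Correct.
The polygon has 10 sides.

10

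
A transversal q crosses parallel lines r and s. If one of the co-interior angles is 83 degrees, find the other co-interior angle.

Co-interior angles (same-side interior) formed by parallel lines and a transversal are supplementary (sum to 180 degrees).
The given angle is 83 degrees.
The co-interior angle = 180 - 83 = 97 degrees.

97 degrees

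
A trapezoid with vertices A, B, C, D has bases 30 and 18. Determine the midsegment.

midsegment = (30 + 18) / 2 = 48 / 2 = 24

24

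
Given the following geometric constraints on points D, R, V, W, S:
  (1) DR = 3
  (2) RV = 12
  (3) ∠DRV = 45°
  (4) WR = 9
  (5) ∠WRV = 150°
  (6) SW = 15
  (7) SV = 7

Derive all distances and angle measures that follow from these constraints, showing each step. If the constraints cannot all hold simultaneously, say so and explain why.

The constraints are consistent.

Step 1: From DR = 3, RV = 12, and ∠DRV = 45°, by the law of cosines:
  DV² = DR² + RV² - 2·DR·RV·cos(45°) = 9 + 144 - 50.91 = 102.1
  DV ≈ 10.1

Step 2: From VR = 12, RW = 9, and ∠VRW = 150°, by the law of cosines:
  VW² = VR² + RW² - 2·VR·RW·cos(150°) = 144 + 81 + 187.1 = 412.1
  VW ≈ 20.3

Step 3: From DR = 3, DV = 10.1, RV = 12, by the inverse law of cosines:
  cos(∠RDV) = (DR² + DV² - RV²) / (2·DR·DV)
  ∠RDV = 122.88°

Step 4: From VD = 10.1, VR = 12, DR = 3, by the inverse law of cosines:
  cos(∠DVR) = (VD² + VR² - DR²) / (2·VD·VR)
  ∠DVR = 12.12°

Step 5: From VR = 12, VW = 20.3, RW = 9, by the inverse law of cosines:
  cos(∠RVW) = (VR² + VW² - RW²) / (2·VR·VW)
  ∠RVW = 12.81°

Step 6: From VS = 7, VW = 20.3, SW = 15, by the inverse law of cosines:
  cos(∠SVW) = (VS² + VW² - SW²) / (2·VS·VW)
  ∠SVW = 33.83°

Step 7: From WR = 9, WV = 20.3, RV = 12, by the inverse law of cosines:
  cos(∠RWV) = (WR² + WV² - RV²) / (2·WR·WV)
  ∠RWV = 17.19°

Step 8: From WS = 15, WV = 20.3, SV = 7, by the inverse law of cosines:
  cos(∠SWV) = (WS² + WV² - SV²) / (2·WS·WV)
  ∠SWV = 15.06°

Step 9: From SV = 7, SW = 15, VW = 20.3, by the inverse law of cosines:
  cos(∠VSW) = (SV² + SW² - VW²) / (2·SV·SW)
  ∠VSW = 131.1°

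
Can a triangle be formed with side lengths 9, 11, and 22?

Check the triangle inequality: 9 + 11 = 20 ≤ 22.
Since the sum of two sides does not exceed the third, no triangle can be formed.

No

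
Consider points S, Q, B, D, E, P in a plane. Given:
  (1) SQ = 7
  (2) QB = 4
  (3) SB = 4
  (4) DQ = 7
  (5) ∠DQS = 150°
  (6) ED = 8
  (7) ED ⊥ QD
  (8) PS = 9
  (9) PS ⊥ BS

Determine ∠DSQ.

Step 1: By the law of cosines on triangle SQD: SD² = 7² + 7² − 2·7·7·cos(150°) = 182.87, so SD ≈ 13.52.
Step 2: By the inverse law of cosines on triangle DSQ: cos(∠DSQ) = (13.52² + 7² − 7²) / (2·13.52·7) = 182.87/189.32 = 0.9659, so ∠DSQ = 15°.

Therefore, the measure of angle ∠DSQ = 15°.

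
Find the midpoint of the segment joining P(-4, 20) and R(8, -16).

The midpoint is the point halfway along the segment.
Move half the horizontal distance: -4 + (8 - -4)/2 = -4 + 12/2 = 2
Move half the vertical distance: 20 + (-16 - 20)/2 = 20 + -36/2 = 2
Midpoint = (2, 2)

(2, 2)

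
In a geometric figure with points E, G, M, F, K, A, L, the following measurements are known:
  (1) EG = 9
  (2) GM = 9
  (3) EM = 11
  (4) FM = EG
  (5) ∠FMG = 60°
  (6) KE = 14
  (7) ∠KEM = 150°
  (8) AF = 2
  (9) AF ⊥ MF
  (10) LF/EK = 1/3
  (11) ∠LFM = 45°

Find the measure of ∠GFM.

From the given relations: FM = EG = 9.
Step 1: By the law of cosines on triangle FMG: FG² = 9² + 9² − 2·9·9·cos(60°) = 81, so FG = 9.
Step 2: By the inverse law of cosines on triangle GFM: cos(∠GFM) = (9² + 9² − 9²) / (2·9·9) = 81/162 = 0.5, so ∠GFM = 60°.

Therefore, the measure of angle ∠GFM = 60°.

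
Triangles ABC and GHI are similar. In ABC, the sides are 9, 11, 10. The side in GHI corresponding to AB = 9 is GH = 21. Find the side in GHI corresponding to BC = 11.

k = 21/9 = 7/3. HI = 7/3 * 11 = 77/3.

77/3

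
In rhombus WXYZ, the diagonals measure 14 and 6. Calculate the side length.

Half-diagonals are 7 and 3. side = sqrt(7^2 + 3^2) = sqrt(58)

sqrt(58)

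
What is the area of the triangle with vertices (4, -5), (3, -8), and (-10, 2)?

Using the Shoelace formula for a triangle:
Area = (1/2)|x0(y1 - y2) + x1(y2 - y0) + x2(y0 - y1)|
Area = (1/2)|4(-8 - 2) + 3(2 - -5) + -10(-5 - -8)|
Area = (1/2)|-40 + 21 + -30|
Area = (1/2)|-49|
Area = (1/2)(49)
Area = 49/2

49/2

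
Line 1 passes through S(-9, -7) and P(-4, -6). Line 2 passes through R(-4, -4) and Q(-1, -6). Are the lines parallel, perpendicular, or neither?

Slope of line 1: m1 = (-6 - -7)/(-4 - -9) = 1/5 = 1/5
Slope of line 2: m2 = (-6 - -4)/(-1 - -4) = -2/3 = -2/3
m1 != m2 and m1*m2 = -2/15 != -1. Neither.

Neither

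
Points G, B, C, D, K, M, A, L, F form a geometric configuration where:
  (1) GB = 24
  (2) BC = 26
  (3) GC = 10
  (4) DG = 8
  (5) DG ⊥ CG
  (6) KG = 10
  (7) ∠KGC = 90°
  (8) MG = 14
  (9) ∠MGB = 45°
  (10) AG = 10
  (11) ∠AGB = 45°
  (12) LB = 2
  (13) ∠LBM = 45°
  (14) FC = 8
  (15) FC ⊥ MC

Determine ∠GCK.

Step 1: By the law of cosines on triangle CGK: CK² = 10² + 10² − 2·10·10·cos(90°) = 200, so CK = 10·√2.
Step 2: By the inverse law of cosines on triangle GCK: cos(∠GCK) = (10² + (10·√2)² − 10²) / (2·10·10·√2) = 200/282.84 = 0.7071, so ∠GCK = 45°.

Therefore, the measure of angle ∠GCK = 45°.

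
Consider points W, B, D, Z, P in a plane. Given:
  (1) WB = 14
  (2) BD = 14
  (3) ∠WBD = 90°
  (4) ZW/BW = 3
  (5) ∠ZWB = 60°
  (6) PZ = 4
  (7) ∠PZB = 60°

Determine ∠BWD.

Step 1: By the law of cosines on triangle WBD: WD² = 14² + 14² − 2·14·14·cos(90°) = 392, so WD = 14·√2.
Step 2: By the inverse law of cosines on triangle BWD: cos(∠BWD) = (14² + (14·√2)² − 14²) / (2·14·14·√2) = 392/554.37 = 0.7071, so ∠BWD = 45°.

Therefore, the measure of angle ∠BWD = 45°.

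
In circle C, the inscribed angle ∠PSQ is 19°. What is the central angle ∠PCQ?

Central angle = 2 × 19° = 38° (inscribed angle theorem).

38°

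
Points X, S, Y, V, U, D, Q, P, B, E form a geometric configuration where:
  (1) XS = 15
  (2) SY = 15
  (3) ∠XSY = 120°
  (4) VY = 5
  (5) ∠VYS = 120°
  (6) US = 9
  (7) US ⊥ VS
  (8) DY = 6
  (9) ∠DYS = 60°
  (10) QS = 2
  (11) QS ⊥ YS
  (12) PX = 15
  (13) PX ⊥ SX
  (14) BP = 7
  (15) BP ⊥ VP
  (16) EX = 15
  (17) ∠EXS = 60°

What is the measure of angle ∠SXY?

Step 1: By the law of cosines on triangle XSY: XY² = 15² + 15² − 2·15·15·cos(120°) = 675, so XY = 15·√3.
Step 2: By the inverse law of cosines on triangle SXY: cos(∠SXY) = (15² + (15·√3)² − 15²) / (2·15·15·√3) = 675/779.42 = 0.866, so ∠SXY = 30°.

Therefore, the measure of angle ∠SXY = 30°.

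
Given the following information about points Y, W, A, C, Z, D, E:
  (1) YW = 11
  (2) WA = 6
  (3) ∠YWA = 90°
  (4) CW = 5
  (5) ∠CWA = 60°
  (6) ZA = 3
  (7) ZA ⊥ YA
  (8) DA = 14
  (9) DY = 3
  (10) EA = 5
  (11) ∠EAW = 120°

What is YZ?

Step 1: By the law of cosines on triangle AWY: AY² = 6² + 11² − 2·6·11·cos(90°) = 157, so AY = √157.
Step 2: By the law of cosines on triangle YAZ: YZ² = √157² + 3² − 2·√157·3·cos(90°) = 166, so YZ = √166.

Therefore, the length of YZ = √166.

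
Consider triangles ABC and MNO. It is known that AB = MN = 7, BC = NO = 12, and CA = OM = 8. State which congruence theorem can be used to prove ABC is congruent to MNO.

The given information provides:
AB = MN = 7, BC = NO = 12, and CA = OM = 8
This matches the SSS congruence theorem.
All three pairs of corresponding sides are equal (Side-Side-Side).

SSS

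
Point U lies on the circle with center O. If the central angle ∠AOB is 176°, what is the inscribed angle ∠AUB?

An inscribed angle intercepts an arc from a point on the circle, while the central angle intercepts the same arc from the center.
The inscribed angle is always half the central angle: 176° / 2 = 88°.

88°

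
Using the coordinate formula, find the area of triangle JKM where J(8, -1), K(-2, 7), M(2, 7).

Shoelace: Area = (1/2)|8(7-7) + -2(7--1) + 2(-1-7)| = (1/2)(32) = 16

16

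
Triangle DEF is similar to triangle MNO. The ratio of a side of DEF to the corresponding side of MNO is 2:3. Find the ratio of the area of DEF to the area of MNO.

Area scales with the square of linear dimensions. If every length is multiplied by 2/3, then the area is multiplied by (2/3)^2 = 4/9.
The area ratio is 4:9.

4:9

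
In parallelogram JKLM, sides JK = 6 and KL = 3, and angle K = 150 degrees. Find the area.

The area of a parallelogram equals the product of two adjacent sides times the sine of the included angle.
This is because the height equals 3 * sin(150°) = 3/2.
Area = 6 * 3/2 = 9

9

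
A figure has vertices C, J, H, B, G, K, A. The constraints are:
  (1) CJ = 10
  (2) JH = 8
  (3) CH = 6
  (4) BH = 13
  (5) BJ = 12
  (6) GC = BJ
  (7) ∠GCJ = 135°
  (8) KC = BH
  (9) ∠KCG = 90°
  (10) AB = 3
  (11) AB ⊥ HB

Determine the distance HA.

Step 1: By the law of cosines on triangle HBA: HA² = 13² + 3² − 2·13·3·cos(90°) = 178, so HA = √178.

Therefore, the length of HA = √178.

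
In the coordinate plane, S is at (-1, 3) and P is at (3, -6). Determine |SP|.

The horizontal distance is |3 - -1| = 4 and the vertical distance is |-6 - 3| = 9.
By the Pythagorean theorem, d = sqrt(4^2 + 9^2) = sqrt(97).

sqrt(97)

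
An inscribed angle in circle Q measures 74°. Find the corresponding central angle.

By the inscribed angle theorem, the central angle is twice the inscribed angle.
Central angle = 2 × 74° = 148°

148°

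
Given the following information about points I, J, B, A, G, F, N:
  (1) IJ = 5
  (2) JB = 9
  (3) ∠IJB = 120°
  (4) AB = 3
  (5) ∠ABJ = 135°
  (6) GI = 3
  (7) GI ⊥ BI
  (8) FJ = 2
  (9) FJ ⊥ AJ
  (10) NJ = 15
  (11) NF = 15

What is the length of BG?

Step 1: By the law of cosines on triangle BJI: BI² = 9² + 5² − 2·9·5·cos(120°) = 151, so BI = √151.
Step 2: By the law of cosines on triangle BIG: BG² = √151² + 3² − 2·√151·3·cos(90°) = 160, so BG = 4·√10.

Therefore, the length of BG = 4·√10.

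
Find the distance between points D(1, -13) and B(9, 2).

d = sqrt((9 - 1)^2 + (2 - -13)^2)
d = sqrt(8^2 + 15^2)
d = sqrt(64 + 225)
d = sqrt(289) = 17

17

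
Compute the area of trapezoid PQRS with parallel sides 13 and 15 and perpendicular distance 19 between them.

A trapezoid's area equals the midsegment times the height.
The midsegment is (13 + 15) / 2 = 14.
Area = 14 * 19 = 266.

266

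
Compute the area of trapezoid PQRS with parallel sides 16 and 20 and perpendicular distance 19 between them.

Area = (16 + 20) * 19 / 2 = 684 / 2 = 342

342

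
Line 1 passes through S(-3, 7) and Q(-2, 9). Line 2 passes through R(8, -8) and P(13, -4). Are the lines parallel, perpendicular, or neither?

Slope of line 1: m1 = (9 - 7)/(-2 - -3) = 2/1 = 2
Slope of line 2: m2 = (-4 - -8)/(13 - 8) = 4/5 = 4/5
m1 != m2 and m1*m2 = 8/5 != -1. Neither.

Neither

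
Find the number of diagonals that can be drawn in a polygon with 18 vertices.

The number of diagonals in an n-gon is n(n - 3)/2.
For n = 18: 18(18 - 3)/2 = 18 × 15 / 2 = 135.

135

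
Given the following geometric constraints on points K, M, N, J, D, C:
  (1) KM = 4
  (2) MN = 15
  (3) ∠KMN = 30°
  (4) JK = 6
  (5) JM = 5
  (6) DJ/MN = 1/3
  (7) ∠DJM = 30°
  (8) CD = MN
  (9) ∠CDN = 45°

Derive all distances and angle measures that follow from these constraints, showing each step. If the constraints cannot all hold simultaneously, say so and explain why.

The constraints are consistent.

From the given relations:
  DJ = 1/3·MN = 1/3·15 = 5
  CD = MN = 15

Step 1: From KM = 4, MN = 15, and ∠KMN = 30°, by the law of cosines:
  KN² = KM² + MN² - 2·KM·MN·cos(30°) = 16 + 225 - 103.9 = 137.1
  KN ≈ 11.71

Step 2: From MJ = 5, JD = 5, and ∠MJD = 30°, by the law of cosines:
  MD² = MJ² + JD² - 2·MJ·JD·cos(30°) = 25 + 25 - 43.3 = 6.699
  MD ≈ 2.59

Step 3: From KJ = 6, KM = 4, JM = 5, by the inverse law of cosines:
  cos(∠JKM) = (KJ² + KM² - JM²) / (2·KJ·KM)
  ∠JKM = 55.77°

Step 4: From MJ = 5, MK = 4, JK = 6, by the inverse law of cosines:
  cos(∠JMK) = (MJ² + MK² - JK²) / (2·MJ·MK)
  ∠JMK = 82.82°

Step 5: From JK = 6, JM = 5, KM = 4, by the inverse law of cosines:
  cos(∠KJM) = (JK² + JM² - KM²) / (2·JK·JM)
  ∠KJM = 41.41°

Step 6: From KM = 4, KN = 11.71, MN = 15, by the inverse law of cosines:
  cos(∠MKN) = (KM² + KN² - MN²) / (2·KM·KN)
  ∠MKN = 140.16°

Step 7: From MD = 2.59, MJ = 5, DJ = 5, by the inverse law of cosines:
  cos(∠DMJ) = (MD² + MJ² - DJ²) / (2·MD·MJ)
  ∠DMJ = 75°

Step 8: From NK = 11.71, NM = 15, KM = 4, by the inverse law of cosines:
  cos(∠KNM) = (NK² + NM² - KM²) / (2·NK·NM)
  ∠KNM = 9.84°

Step 9: From DJ = 5, DM = 2.59, JM = 5, by the inverse law of cosines:
  cos(∠JDM) = (DJ² + DM² - JM²) / (2·DJ·DM)
  ∠JDM = 75°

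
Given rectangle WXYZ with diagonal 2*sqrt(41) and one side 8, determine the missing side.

The diagonal of a rectangle forms a right triangle with the two sides.
Rearranging the Pythagorean theorem: missing side = sqrt(d^2 - known^2).
= sqrt(164 - 64) = sqrt(100) = 10.

10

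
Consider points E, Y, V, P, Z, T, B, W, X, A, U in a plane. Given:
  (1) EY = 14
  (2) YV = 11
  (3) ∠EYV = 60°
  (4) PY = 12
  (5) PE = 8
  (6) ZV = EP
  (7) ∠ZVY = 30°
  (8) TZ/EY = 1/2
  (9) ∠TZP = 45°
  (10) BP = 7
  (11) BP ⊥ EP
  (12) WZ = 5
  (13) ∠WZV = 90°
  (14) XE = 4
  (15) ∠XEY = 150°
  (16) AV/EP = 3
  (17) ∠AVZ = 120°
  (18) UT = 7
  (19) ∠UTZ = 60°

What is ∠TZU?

From the given relations: TZ = 1/2·EY = 1/2·14 = 7.
Step 1: By the law of cosines on triangle ZTU: ZU² = 7² + 7² − 2·7·7·cos(60°) = 49, so ZU = 7.
Step 2: By the inverse law of cosines on triangle TZU: cos(∠TZU) = (7² + 7² − 7²) / (2·7·7) = 49/98 = 0.5, so ∠TZU = 60°.

Therefore, the measure of angle ∠TZU = 60°.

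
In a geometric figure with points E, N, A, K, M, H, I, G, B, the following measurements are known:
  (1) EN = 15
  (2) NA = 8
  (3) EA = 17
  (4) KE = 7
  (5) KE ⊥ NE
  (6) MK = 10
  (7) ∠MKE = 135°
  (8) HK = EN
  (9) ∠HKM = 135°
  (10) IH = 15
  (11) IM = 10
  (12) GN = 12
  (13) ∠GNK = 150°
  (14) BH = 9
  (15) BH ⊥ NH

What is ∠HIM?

From the given relations: HK = EN = 15.
Step 1: By the law of cosines on triangle HKM: HM² = 15² + 10² − 2·15·10·cos(135°) = 537.13, so HM ≈ 23.18.
Step 2: By the inverse law of cosines on triangle HIM: cos(∠HIM) = (15² + 10² − 23.18²) / (2·15·10) = -212.13/300 = -0.7071, so ∠HIM = 135°.

Therefore, the measure of angle ∠HIM = 135°.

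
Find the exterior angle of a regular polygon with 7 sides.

Each exterior angle of a regular n-gon is 360 / n.
For n = 7: 360 / 7 = 360/7 degrees.

360/7 degrees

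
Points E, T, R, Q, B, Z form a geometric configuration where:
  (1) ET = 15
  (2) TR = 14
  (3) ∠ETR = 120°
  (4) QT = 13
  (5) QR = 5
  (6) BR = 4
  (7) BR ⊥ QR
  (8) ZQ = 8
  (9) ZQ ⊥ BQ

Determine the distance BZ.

Step 1: By the law of cosines on triangle BRQ: BQ² = 4² + 5² − 2·4·5·cos(90°) = 41, so BQ = √41.
Step 2: By the law of cosines on triangle BQZ: BZ² = √41² + 8² − 2·√41·8·cos(90°) = 105, so BZ = √105.

Therefore, the length of BZ = √105.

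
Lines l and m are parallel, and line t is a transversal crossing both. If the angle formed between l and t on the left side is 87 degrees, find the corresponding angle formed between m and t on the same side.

Corresponding angles formed by parallel lines and a transversal are equal.
The given angle is 87 degrees.
The corresponding angle = 87 degrees.

87 degrees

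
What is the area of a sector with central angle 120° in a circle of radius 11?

Sector area = πr² × θ/360
= π × 11² × 1/3
= π × 121 × 1/3
= 121*pi/3

121*pi/3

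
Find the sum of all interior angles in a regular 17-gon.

The sum of interior angles of an n-sided polygon is (n - 2) * 180.
For n = 17: (17 - 2) * 180 = 15 * 180 = 2700 degrees.

2700 degrees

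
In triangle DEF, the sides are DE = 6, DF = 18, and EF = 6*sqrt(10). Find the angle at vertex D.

cos(D) = (6² + 18² - (6*sqrt(10))²) / (2 × 6 × 18) = 0, so D = arccos(0) = 90°.

90°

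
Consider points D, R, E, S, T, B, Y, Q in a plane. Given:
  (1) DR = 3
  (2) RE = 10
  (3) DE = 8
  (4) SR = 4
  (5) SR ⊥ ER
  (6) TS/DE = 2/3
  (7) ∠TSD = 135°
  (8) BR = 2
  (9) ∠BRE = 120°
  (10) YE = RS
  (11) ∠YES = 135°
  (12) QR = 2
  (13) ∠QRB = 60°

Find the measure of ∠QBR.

Step 1: By the law of cosines on triangle BRQ: BQ² = 2² + 2² − 2·2·2·cos(60°) = 4, so BQ = 2.
Step 2: By the inverse law of cosines on triangle QBR: cos(∠QBR) = (2² + 2² − 2²) / (2·2·2) = 4/8 = 0.5, so ∠QBR = 60°.

Therefore, the measure of angle ∠QBR = 60°.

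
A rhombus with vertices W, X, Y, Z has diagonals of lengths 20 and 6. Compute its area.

The diagonals of a rhombus divide it into four right triangles.
Each triangle has legs 20/ 2 = 10 and 6/2 = 3, so each has area (1/2)*10*3 = 15.
Four such triangles give total area = (d1 * d2) / 2 = 60.

60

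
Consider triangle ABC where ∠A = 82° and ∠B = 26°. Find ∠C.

Let angle C = x. Then 82 + 26 + x = 180.
x = 180 - 108 = 72 degrees.

72 degrees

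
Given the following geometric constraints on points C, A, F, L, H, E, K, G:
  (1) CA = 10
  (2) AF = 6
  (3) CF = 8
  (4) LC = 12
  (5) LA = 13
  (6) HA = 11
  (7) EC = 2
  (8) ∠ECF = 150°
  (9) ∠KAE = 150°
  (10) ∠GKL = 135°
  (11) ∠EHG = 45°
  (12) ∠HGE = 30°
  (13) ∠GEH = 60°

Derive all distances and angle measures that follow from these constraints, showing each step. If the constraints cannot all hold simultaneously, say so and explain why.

These constraints are not satisfiable: (11), (12) and (13) are the three interior angles of triangle EHG, which must sum to 180°, but 45° + 30° + 60° = 135°. No planar figure meets all of them, so nothing further can be derived.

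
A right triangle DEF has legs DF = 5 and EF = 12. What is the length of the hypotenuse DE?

By the Pythagorean theorem: DE^2 = DF^2 + EF^2
DE^2 = 5^2 + 12^2 = 25 + 144 = 169
DE = sqrt(169) = 13

13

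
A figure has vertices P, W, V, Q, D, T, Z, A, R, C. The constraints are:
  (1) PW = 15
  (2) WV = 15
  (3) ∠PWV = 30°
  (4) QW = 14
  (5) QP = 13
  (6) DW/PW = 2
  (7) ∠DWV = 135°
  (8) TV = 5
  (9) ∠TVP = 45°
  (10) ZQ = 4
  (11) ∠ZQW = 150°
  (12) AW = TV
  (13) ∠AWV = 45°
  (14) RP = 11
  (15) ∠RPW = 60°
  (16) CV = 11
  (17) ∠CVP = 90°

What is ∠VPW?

Step 1: By the law of cosines on triangle PWV: PV² = 15² + 15² − 2·15·15·cos(30°) = 60.29, so PV ≈ 7.76.
Step 2: By the inverse law of cosines on triangle VPW: cos(∠VPW) = (7.76² + 15² − 15²) / (2·7.76·15) = 60.29/232.94 = 0.2588, so ∠VPW = 75°.

Therefore, the measure of angle ∠VPW = 75°.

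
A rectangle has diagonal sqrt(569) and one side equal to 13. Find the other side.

Using the Pythagorean theorem: d^2 = a^2 + b^2
b^2 = d^2 - a^2
b^2 = 569 - 169
b^2 = 400
b = sqrt(400) = 20

20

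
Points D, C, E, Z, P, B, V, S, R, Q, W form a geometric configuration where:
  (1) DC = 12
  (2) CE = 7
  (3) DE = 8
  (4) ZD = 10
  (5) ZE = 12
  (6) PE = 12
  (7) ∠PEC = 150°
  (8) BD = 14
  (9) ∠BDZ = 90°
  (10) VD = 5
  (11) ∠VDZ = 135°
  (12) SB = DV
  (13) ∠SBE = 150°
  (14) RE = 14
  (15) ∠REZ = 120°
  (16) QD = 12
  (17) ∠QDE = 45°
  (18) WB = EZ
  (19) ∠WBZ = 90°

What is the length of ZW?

From the given relations: WB = EZ = 12.
Step 1: By the law of cosines on triangle ZDB: ZB² = 10² + 14² − 2·10·14·cos(90°) = 296, so ZB = 2·√74.
Step 2: By the law of cosines on triangle ZBW: ZW² = (2·√74)² + 12² − 2·2·√74·12·cos(90°) = 440, so ZW = 2·√110.

Therefore, the length of ZW = 2·√110.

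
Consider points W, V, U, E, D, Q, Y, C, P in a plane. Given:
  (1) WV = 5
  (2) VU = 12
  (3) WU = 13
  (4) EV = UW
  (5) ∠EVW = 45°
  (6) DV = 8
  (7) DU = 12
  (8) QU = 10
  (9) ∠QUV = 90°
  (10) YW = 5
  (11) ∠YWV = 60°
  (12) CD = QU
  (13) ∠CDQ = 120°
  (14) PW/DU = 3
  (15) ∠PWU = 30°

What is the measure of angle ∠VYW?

Step 1: By the law of cosines on triangle YWV: YV² = 5² + 5² − 2·5·5·cos(60°) = 25, so YV = 5.
Step 2: By the inverse law of cosines on triangle VYW: cos(∠VYW) = (5² + 5² − 5²) / (2·5·5) = 25/50 = 0.5, so ∠VYW = 60°.

Therefore, the measure of angle ∠VYW = 60°.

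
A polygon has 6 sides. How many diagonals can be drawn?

Each of the 6 vertices connects to 3 non-adjacent vertices via diagonals.
Total connections = 6 × 3 = 18, but each diagonal is counted twice.
Number of diagonals = 18 / 2 = 9.

9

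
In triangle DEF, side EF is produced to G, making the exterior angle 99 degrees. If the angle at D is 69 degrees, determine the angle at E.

By the exterior angle theorem: exterior angle = sum of remote interior angles.
99 = 69 + angle E
angle E = 99 - 69 = 30 degrees

30 degrees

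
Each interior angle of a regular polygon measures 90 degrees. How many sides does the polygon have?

Exterior angle = 180 - 90 = 90. n = 360 / 90 = 4.

4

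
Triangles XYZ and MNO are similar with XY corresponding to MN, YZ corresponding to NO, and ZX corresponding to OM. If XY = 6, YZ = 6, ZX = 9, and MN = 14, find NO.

Since the triangles are similar, the ratio of corresponding sides is constant.
Scale factor k = MN / XY = 14 / 6 = 7/3
NO = k * YZ = 7/3 * 6 = 14

14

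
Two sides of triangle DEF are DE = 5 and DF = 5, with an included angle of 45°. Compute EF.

Law of cosines: EF^2 = 5^2 + 5^2 - 2(5)(5)cos(45°) = 50 - 25*sqrt(2), so EF = 5*sqrt(2 - sqrt(2)).

5*sqrt(2 - sqrt(2))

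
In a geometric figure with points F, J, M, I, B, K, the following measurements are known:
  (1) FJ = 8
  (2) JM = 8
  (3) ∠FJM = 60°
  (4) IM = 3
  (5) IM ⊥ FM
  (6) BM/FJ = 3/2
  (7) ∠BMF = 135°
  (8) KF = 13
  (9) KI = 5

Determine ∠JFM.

Step 1: By the law of cosines on triangle FJM: FM² = 8² + 8² − 2·8·8·cos(60°) = 64, so FM = 8.
Step 2: By the inverse law of cosines on triangle JFM: cos(∠JFM) = (8² + 8² − 8²) / (2·8·8) = 64/128 = 0.5, so ∠JFM = 60°.

Therefore, the measure of angle ∠JFM = 60°.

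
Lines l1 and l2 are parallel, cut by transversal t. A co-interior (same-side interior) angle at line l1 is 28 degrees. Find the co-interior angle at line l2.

Co-interior angles (same-side interior) formed by parallel lines and a transversal are supplementary (sum to 180 degrees).
The given angle is 28 degrees.
The co-interior angle = 180 - 28 = 152 degrees.

152 degrees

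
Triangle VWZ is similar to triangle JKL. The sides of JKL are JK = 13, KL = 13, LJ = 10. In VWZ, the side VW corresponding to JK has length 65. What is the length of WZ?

Since the triangles are similar, the ratio of corresponding sides is constant.
Scale factor k = VW / JK = 65 / 13 = 5
WZ = k * KL = 5 * 13 = 65

65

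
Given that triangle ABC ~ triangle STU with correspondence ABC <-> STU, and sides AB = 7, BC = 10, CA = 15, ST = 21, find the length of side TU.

k = 21/7 = 3. TU = 3 * 10 = 30.

30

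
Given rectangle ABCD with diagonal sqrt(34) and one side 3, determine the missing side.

b = sqrt(d^2 - a^2) = sqrt(34 - 9) = sqrt(25) = 5

5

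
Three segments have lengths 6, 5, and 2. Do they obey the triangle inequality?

Yes.
The triangle inequality requires that the sum of any two sides exceeds the third.
Here 2 + 5 = 7 > 6, so the condition is met.

Yes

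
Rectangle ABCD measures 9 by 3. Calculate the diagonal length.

d = sqrt(9^2 + 3^2) = sqrt(90) = 3*sqrt(10)

3*sqrt(10)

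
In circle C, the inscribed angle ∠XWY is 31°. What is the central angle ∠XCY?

Central angle = 2 × 31° = 62° (inscribed angle theorem).

62°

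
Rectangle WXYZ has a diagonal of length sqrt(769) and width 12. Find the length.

The diagonal of a rectangle forms a right triangle with the two sides.
Rearranging the Pythagorean theorem: missing side = sqrt(d^2 - known^2).
= sqrt(769 - 144) = sqrt(625) = 25.

25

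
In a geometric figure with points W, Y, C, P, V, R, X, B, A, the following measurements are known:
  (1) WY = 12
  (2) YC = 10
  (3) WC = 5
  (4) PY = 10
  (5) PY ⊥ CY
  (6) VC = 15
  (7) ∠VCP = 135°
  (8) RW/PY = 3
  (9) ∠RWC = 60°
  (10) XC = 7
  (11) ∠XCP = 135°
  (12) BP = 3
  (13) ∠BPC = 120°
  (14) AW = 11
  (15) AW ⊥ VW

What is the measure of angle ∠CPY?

Step 1: By the law of cosines on triangle PYC: PC² = 10² + 10² − 2·10·10·cos(90°) = 200, so PC = 10·√2.
Step 2: By the inverse law of cosines on triangle CPY: cos(∠CPY) = ((10·√2)² + 10² − 10²) / (2·10·√2·10) = 200/282.84 = 0.7071, so ∠CPY = 45°.

Therefore, the measure of angle ∠CPY = 45°.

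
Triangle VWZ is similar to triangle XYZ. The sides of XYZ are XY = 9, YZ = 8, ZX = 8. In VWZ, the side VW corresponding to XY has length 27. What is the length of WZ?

Similar triangles have proportional sides. Setting up the proportion:
VW / XY = WZ / YZ
27 / 9 = WZ / 8
WZ = 8 * 27 / 9 = 24.

24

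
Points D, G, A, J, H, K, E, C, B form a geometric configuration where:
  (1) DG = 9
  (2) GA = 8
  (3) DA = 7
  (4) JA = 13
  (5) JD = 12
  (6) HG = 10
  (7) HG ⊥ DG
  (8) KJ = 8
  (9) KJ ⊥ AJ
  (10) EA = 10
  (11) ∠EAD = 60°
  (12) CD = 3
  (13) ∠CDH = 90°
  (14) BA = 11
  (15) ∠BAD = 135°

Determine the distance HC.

Step 1: By the law of cosines on triangle DGH: DH² = 9² + 10² − 2·9·10·cos(90°) = 181, so DH = √181.
Step 2: By the law of cosines on triangle HDC: HC² = √181² + 3² − 2·√181·3·cos(90°) = 190, so HC = √190.

Therefore, the length of HC = √190.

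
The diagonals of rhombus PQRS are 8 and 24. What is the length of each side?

The diagonals of a rhombus bisect each other at right angles.
Half-diagonals: 8/2 = 4 and 24/2 = 12
side = sqrt(4^2 + 12^2)
side = sqrt(16 + 144)
side = sqrt(160) = 4*sqrt(10)

4*sqrt(10)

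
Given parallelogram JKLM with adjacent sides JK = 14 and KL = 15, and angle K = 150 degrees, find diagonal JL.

The diagonal of a parallelogram can be found by treating two adjacent sides and the diagonal as a triangle.
Applying the law of cosines with sides 14, 15 and included angle 150°:
d^2 = 196 + 225 - 420*cos(150°) = 210*sqrt(3) + 421
d = sqrt(210*sqrt(3) + 421)

sqrt(210*sqrt(3) + 421)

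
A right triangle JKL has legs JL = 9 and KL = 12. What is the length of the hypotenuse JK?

In a right triangle, the square of the hypotenuse equals the sum of the squares of the two legs.
The legs are 9 and 12, so the hypotenuse = sqrt(81 + 144) = sqrt(225) = 15.

15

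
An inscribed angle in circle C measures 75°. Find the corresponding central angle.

Central angle = 2 × 75° = 150° (inscribed angle theorem).

150°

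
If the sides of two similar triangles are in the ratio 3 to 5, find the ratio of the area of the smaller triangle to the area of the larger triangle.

Area scales with the square of linear dimensions. If every length is multiplied by 3/5, then the area is multiplied by (3/5)^2 = 9/25.
The area ratio is 9:25.

9:25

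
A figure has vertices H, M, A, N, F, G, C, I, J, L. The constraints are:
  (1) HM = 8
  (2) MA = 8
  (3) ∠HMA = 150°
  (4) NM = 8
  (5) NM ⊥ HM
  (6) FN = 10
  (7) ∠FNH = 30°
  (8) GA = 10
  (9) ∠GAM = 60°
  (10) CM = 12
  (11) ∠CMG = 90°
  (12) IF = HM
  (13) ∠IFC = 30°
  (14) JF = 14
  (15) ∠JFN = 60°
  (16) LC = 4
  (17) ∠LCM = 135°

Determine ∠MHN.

Step 1: By the law of cosines on triangle HMN: HN² = 8² + 8² − 2·8·8·cos(90°) = 128, so HN = 8·√2.
Step 2: By the inverse law of cosines on triangle MHN: cos(∠MHN) = (8² + (8·√2)² − 8²) / (2·8·8·√2) = 128/181.02 = 0.7071, so ∠MHN = 45°.

Therefore, the measure of angle ∠MHN = 45°.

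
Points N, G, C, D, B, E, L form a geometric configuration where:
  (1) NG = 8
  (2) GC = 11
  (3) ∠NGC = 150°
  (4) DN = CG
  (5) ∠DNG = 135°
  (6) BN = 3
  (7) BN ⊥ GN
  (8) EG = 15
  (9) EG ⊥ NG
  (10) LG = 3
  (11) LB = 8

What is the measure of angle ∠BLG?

Step 1: By the law of cosines on triangle BNG: BG² = 3² + 8² − 2·3·8·cos(90°) = 73, so BG = √73.
Step 2: By the inverse law of cosines on triangle BLG: cos(∠BLG) = (8² + 3² − √73²) / (2·8·3) = 0/48 = 0, so ∠BLG = 90°.

Therefore, the measure of angle ∠BLG = 90°.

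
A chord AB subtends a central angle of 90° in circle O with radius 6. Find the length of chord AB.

Chord length = 2r sin(θ/2)
= 2 × 6 × sin(90°/2)
= 2 × 6 × sin(45°)
= 6*sqrt(2)

6*sqrt(2)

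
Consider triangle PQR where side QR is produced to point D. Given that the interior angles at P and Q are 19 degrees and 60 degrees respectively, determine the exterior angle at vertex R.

Exterior angle = 19 + 60 = 79 degrees (exterior angle theorem).

79 degrees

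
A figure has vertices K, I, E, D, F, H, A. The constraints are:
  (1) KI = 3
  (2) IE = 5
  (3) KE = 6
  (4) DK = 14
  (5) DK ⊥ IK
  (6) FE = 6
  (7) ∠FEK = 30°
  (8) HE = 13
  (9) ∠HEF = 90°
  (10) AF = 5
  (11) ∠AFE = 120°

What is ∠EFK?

Step 1: By the law of cosines on triangle FEK: FK² = 6² + 6² − 2·6·6·cos(30°) = 9.65, so FK ≈ 3.11.
Step 2: By the inverse law of cosines on triangle EFK: cos(∠EFK) = (6² + 3.11² − 6²) / (2·6·3.11) = 9.65/37.27 = 0.2588, so ∠EFK = 75°.

Therefore, the measure of angle ∠EFK = 75°.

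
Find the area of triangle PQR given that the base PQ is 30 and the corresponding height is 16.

Area = (1/2) * base * height
Area = (1/2) * 30 * 16
Area = 240

240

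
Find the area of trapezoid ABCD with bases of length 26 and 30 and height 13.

A trapezoid's area equals the midsegment times the height.
The midsegment is (26 + 30) / 2 = 28.
Area = 28 * 13 = 364.

364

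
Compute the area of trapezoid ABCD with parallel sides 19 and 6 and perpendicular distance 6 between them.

A trapezoid's area equals the midsegment times the height.
The midsegment is (19 + 6) / 2 = 25/2.
Area = 25/2 * 6 = 75.

75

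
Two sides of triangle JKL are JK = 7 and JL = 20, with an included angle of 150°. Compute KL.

When two sides and the included angle are known, the law of cosines gives the third side.
c^2 = a^2 + b^2 - 2ab cos(C) generalizes the Pythagorean theorem to non-right triangles.
Here: KL^2 = 49 + 400 - 280*(-sqrt(3)/2) = 140*sqrt(3) + 449
KL = sqrt(140*sqrt(3) + 449)

sqrt(140*sqrt(3) + 449)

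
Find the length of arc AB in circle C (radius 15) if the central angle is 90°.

Arc length = 2πr × θ/360
= 2π × 15 × 1/4
= 15*pi/2

15*pi/2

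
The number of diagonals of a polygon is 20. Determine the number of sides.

Using d = n(n - 3)/2, we solve 20 = n(n - 3)/2.
So n(n - 3) = 40.
Testing n = 8: 8 * 5 = 40 = 40. Correct.
The polygon has 8 sides.

8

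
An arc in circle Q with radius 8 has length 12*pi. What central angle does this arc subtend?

Arc length L = 2πr × θ/360, so θ = 360L / (2πr).
θ = 360 × 12*pi / (2π × 8)
θ = 270°
θ = 270°

270°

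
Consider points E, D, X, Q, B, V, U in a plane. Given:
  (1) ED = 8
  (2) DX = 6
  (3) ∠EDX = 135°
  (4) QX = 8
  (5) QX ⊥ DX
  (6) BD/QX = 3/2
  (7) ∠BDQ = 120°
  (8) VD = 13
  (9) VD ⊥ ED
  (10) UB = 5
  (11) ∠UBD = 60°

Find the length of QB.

From the given relations: BD = 3/2·QX = 3/2·8 = 12.
Step 1: By the law of cosines on triangle DXQ: DQ² = 6² + 8² − 2·6·8·cos(90°) = 100, so DQ = 10.
Step 2: By the law of cosines on triangle QDB: QB² = 10² + 12² − 2·10·12·cos(120°) = 364, so QB = 2·√91.

Therefore, the length of QB = 2·√91.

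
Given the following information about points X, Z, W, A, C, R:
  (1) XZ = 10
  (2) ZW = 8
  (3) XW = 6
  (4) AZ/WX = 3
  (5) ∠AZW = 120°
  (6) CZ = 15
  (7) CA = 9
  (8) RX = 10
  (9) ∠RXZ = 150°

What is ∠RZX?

Step 1: By the law of cosines on triangle ZXR: ZR² = 10² + 10² − 2·10·10·cos(150°) = 373.21, so ZR ≈ 19.32.
Step 2: By the inverse law of cosines on triangle RZX: cos(∠RZX) = (19.32² + 10² − 10²) / (2·19.32·10) = 373.21/386.37 = 0.9659, so ∠RZX = 15°.

Therefore, the measure of angle ∠RZX = 15°.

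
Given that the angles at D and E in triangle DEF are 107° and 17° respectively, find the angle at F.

Let angle F = x. Then 107 + 17 + x = 180.
x = 180 - 124 = 56 degrees.

56 degrees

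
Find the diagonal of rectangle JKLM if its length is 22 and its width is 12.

d = sqrt(22^2 + 12^2) = sqrt(628) = 2*sqrt(157)

2*sqrt(157)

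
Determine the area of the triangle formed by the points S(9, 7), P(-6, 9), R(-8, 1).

The Shoelace formula computes the area from vertex coordinates by summing cross products.
For vertices (9,7), (-6,9), (-8,1):
Signed sum = 9*9 - -6*7 + -6*1 - -8*9 + -8*7 - 9*1
= 123 + 66 + -65 = 124
Area = (1/2)|124| = 62.

62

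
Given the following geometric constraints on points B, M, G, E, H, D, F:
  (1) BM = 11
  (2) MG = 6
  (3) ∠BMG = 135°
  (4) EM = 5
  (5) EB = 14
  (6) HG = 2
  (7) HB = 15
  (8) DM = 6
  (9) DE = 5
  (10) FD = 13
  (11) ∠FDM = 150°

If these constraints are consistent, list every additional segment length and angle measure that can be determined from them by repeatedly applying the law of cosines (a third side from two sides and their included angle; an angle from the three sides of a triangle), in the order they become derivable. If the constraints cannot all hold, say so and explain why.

The constraints are consistent. Derivable facts, in order:
After 1 step:
- BG ≈ 15.82
- MF ≈ 18.44
- ∠BEM = 44.42°
- ∠BME = 117.04°
- ∠DEM = 73.74°
- ∠DME = 53.13°
- ∠EBM = 18.55°
- ∠EDM = 53.13°
After 2 steps:
- ∠BGH = 62.38°
- ∠BGM = 29.45°
- ∠BHG = 110.83°
- ∠DFM = 9.36°
- ∠DMF = 20.64°
- ∠GBH = 6.78°
- ∠GBM = 15.55°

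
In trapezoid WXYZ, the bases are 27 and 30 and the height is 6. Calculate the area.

Area = (27 + 30) * 6 / 2 = 342 / 2 = 171

171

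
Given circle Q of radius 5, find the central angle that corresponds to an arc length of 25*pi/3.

The full circumference is 2πr = 10*pi.
The arc is 25*pi/3 / 10*pi = 5/6 of the full circle.
So the central angle = 5/6 × 360° = 300°.

300°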